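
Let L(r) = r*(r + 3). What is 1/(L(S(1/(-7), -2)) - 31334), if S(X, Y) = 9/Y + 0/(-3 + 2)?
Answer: -4/125309 ≈ -3.1921e-5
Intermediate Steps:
S(X, Y) = 9/Y (S(X, Y) = 9/Y + 0/(-1) = 9/Y + 0*(-1) = 9/Y + 0 = 9/Y)
L(r) = r*(3 + r)
1/(L(S(1/(-7), -2)) - 31334) = 1/((9/(-2))*(3 + 9/(-2)) - 31334) = 1/((9*(-1/2))*(3 + 9*(-1/2)) - 31334) = 1/(-9*(3 - 9/2)/2 - 31334) = 1/(-9/2*(-3/2) - 31334) = 1/(27/4 - 31334) = 1/(-125309/4) = -4/125309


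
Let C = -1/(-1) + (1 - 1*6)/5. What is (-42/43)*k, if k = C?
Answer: 0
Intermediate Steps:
C = 0 (C = -1*(-1) + (1 - 6)*(1/5) = 1 - 5*1/5 = 1 - 1 = 0)
k = 0
(-42/43)*k = -42/43*0 = 0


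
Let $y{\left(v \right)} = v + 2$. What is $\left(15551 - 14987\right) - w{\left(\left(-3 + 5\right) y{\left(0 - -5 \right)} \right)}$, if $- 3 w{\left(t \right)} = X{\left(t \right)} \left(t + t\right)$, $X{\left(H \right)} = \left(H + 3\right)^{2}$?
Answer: $\frac{9784}{3} \approx 3261.3$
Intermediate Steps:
$X{\left(H \right)} = \left(3 + H\right)^{2}$
$y{\left(v \right)} = 2 + v$
$w{\left(t \right)} = - \frac{2 t \left(3 + t\right)^{2}}{3}$ ($w{\left(t \right)} = - \frac{\left(3 + t\right)^{2} \left(t + t\right)}{3} = - \frac{\left(3 + t\right)^{2} \cdot 2 t}{3} = - \frac{2 t \left(3 + t\right)^{2}}{3}$)
$\left(15551 - 14987\right) - w{\left(\left(-3 + 5\right) y{\left(0 - -5 \right)} \right)} = \left(15551 - 14987\right) - - \frac{2 \left(-3 + 5\right) \left(2 + \left(0 - -5\right)\right) \left(3 + \left(-3 + 5\right) \left(2 + \left(0 - -5\right)\right)\right)^{2}}{3} = 564 - - \frac{2 \cdot 2 \left(2 + \left(0 + 5\right)\right) \left(3 + 2 \left(2 + \left(0 + 5\right)\right)\right)^{2}}{3} = 564 - - \frac{2 \cdot 2 \left(2 + 5\right) \left(3 + 2 \left(2 + 5\right)\right)^{2}}{3} = 564 - - \frac{2 \cdot 2 \cdot 7 \left(3 + 2 \cdot 7\right)^{2}}{3} = 564 - \left(- \frac{2}{3}\right) 14 \left(3 + 14\right)^{2} = 564 - \left(- \frac{2}{3}\right) 14 \cdot 17^{2} = 564 - \left(- \frac{2}{3}\right) 14 \cdot 289 = 564 - - \frac{8092}{3} = 564 + \frac{8092}{3} = \frac{9784}{3}$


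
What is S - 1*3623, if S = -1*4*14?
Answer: -3679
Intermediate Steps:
S = -56 (S = -4*14 = -56)
S - 1*3623 = -56 - 1*3623 = -56 - 3623 = -3679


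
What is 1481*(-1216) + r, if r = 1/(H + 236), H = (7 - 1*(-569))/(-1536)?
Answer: -3394688952/1885 ≈ -1.8009e+6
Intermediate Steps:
H = -3/8 (H = (7 + 569)*(-1/1536) = 576*(-1/1536) = -3/8 ≈ -0.37500)
r = 8/1885 (r = 1/(-3/8 + 236) = 1/(1885/8) = 8/1885 ≈ 0.0042440)
1481*(-1216) + r = 1481*(-1216) + 8/1885 = -1800896 + 8/1885 = -3394688952/1885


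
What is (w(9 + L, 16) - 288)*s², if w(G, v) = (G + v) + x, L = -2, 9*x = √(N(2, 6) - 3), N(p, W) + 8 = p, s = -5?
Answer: -6625 + 25*I/3 ≈ -6625.0 + 8.3333*I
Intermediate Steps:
N(p, W) = -8 + p
x = I/3 (x = √((-8 + 2) - 3)/9 = √(-6 - 3)/9 = √(-9)/9 = (3*I)/9 = I/3 ≈ 0.33333*I)
w(G, v) = G + v + I/3 (w(G, v) = (G + v) + I/3 = G + v + I/3)
(w(9 + L, 16) - 288)*s² = (((9 - 2) + 16 + I/3) - 288)*(-5)² = ((7 + 16 + I/3) - 288)*25 = ((23 + I/3) - 288)*25 = (-265 + I/3)*25 = -6625 + 25*I/3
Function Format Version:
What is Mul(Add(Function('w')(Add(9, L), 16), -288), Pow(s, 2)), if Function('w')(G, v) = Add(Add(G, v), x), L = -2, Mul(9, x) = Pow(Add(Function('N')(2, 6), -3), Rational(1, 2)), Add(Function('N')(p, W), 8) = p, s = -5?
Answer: Add(-6625, Mul(Rational(25, 3), I)) ≈ Add(-6625.0, Mul(8.3333, I))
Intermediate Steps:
Function('N')(p, W) = Add(-8, p)
x = Mul(Rational(1, 3), I) (x = Mul(Rational(1, 9), Pow(Add(Add(-8, 2), -3), Rational(1, 2))) = Mul(Rational(1, 9), Pow(Add(-6, -3), Rational(1, 2))) = Mul(Rational(1, 9), Pow(-9, Rational(1, 2))) = Mul(Rational(1, 9), Mul(3, I)) = Mul(Rational(1, 3), I) ≈ Mul(0.33333, I))
Function('w')(G, v) = Add(G, v, Mul(Rational(1, 3), I)) (Function('w')(G, v) = Add(Add(G, v), Mul(Rational(1, 3), I)) = Add(G, v, Mul(Rational(1, 3), I)))
Mul(Add(Function('w')(Add(9, L), 16), -288), Pow(s, 2)) = Mul(Add(Add(Add(9, -2), 16, Mul(Rational(1, 3), I)), -288), Pow(-5, 2)) = Mul(Add(Add(7, 16, Mul(Rational(1, 3), I)), -288), 25) = Mul(Add(Add(23, Mul(Rational(1, 3), I)), -288), 25) = Mul(Add(-265, Mul(Rational(1, 3), I)), 25) = Add(-6625, Mul(Rational(25, 3), I))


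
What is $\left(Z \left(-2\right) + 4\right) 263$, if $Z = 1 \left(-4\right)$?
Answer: $3156$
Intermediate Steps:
$Z = -4$
$\left(Z \left(-2\right) + 4\right) 263 = \left(\left(-4\right) \left(-2\right) + 4\right) 263 = \left(8 + 4\right) 263 = 12 \cdot 263 = 3156$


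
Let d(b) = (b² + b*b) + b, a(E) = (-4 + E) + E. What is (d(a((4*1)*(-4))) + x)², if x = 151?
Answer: 7327849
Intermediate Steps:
a(E) = -4 + 2*E
d(b) = b + 2*b² (d(b) = (b² + b²) + b = 2*b² + b = b + 2*b²)
(d(a((4*1)*(-4))) + x)² = ((-4 + 2*((4*1)*(-4)))*(1 + 2*(-4 + 2*((4*1)*(-4)))) + 151)² = ((-4 + 2*(4*(-4)))*(1 + 2*(-4 + 2*(4*(-4)))) + 151)² = ((-4 + 2*(-16))*(1 + 2*(-4 + 2*(-16))) + 151)² = ((-4 - 32)*(1 + 2*(-4 - 32)) + 151)² = (-36*(1 + 2*(-36)) + 151)² = (-36*(1 - 72) + 151)² = (-36*(-71) + 151)² = (2556 + 151)² = 2707² = 7327849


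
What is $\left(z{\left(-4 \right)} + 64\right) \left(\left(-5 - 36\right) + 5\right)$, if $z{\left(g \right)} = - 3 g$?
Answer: $-2736$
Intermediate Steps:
$\left(z{\left(-4 \right)} + 64\right) \left(\left(-5 - 36\right) + 5\right) = \left(\left(-3\right) \left(-4\right) + 64\right) \left(\left(-5 - 36\right) + 5\right) = \left(12 + 64\right) \left(-41 + 5\right) = 76 \left(-36\right) = -2736$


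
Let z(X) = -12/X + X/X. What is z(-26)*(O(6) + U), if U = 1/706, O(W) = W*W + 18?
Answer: 724375/9178 ≈ 78.925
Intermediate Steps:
O(W) = 18 + W² (O(W) = W² + 18 = 18 + W²)
z(X) = 1 - 12/X (z(X) = -12/X + 1 = 1 - 12/X)
U = 1/706 ≈ 0.0014164
z(-26)*(O(6) + U) = ((-12 - 26)/(-26))*((18 + 6²) + 1/706) = (-1/26*(-38))*((18 + 36) + 1/706) = 19*(54 + 1/706)/13 = (19/13)*(38125/706) = 724375/9178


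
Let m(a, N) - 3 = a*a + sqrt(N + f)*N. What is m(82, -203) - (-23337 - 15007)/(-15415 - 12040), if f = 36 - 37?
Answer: 184651441/27455 - 406*I*sqrt(51) ≈ 6725.6 - 2899.4*I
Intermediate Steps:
f = -1
m(a, N) = 3 + a**2 + N*sqrt(-1 + N) (m(a, N) = 3 + (a*a + sqrt(N - 1)*N) = 3 + (a**2 + sqrt(-1 + N)*N) = 3 + (a**2 + N*sqrt(-1 + N)) = 3 + a**2 + N*sqrt(-1 + N))
m(82, -203) - (-23337 - 15007)/(-15415 - 12040) = (3 + 82**2 - 203*sqrt(-1 - 203)) - (-23337 - 15007)/(-15415 - 12040) = (3 + 6724 - 406*I*sqrt(51)) - (-38344)/(-27455) = (3 + 6724 - 406*I*sqrt(51)) - (-38344)*(-1)/27455 = (3 + 6724 - 406*I*sqrt(51)) - 1*38344/27455 = (6727 - 406*I*sqrt(51)) - 38344/27455 = 184651441/27455 - 406*I*sqrt(51)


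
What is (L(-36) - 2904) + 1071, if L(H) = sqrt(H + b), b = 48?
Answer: -1833 + 2*sqrt(3) ≈ -1829.5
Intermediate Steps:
L(H) = sqrt(48 + H) (L(H) = sqrt(H + 48) = sqrt(48 + H))
(L(-36) - 2904) + 1071 = (sqrt(48 - 36) - 2904) + 1071 = (sqrt(12) - 2904) + 1071 = (2*sqrt(3) - 2904) + 1071 = (-2904 + 2*sqrt(3)) + 1071 = -1833 + 2*sqrt(3)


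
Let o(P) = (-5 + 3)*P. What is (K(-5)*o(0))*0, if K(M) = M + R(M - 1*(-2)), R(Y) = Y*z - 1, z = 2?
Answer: 0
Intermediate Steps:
o(P) = -2*P
R(Y) = -1 + 2*Y (R(Y) = Y*2 - 1 = 2*Y - 1 = -1 + 2*Y)
K(M) = 3 + 3*M (K(M) = M + (-1 + 2*(M - 1*(-2))) = M + (-1 + 2*(M + 2)) = M + (-1 + 2*(2 + M)) = M + (-1 + (4 + 2*M)) = M + (3 + 2*M) = 3 + 3*M)
(K(-5)*o(0))*0 = ((3 + 3*(-5))*(-2*0))*0 = ((3 - 15)*0)*0 = -12*0*0 = 0*0 = 0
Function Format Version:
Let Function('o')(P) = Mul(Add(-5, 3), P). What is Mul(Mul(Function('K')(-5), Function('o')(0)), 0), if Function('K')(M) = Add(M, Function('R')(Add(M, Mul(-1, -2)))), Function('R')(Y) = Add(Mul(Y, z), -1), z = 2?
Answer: 0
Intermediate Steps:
Function('o')(P) = Mul(-2, P)
Function('R')(Y) = Add(-1, Mul(2, Y)) (Function('R')(Y) = Add(Mul(Y, 2), -1) = Add(Mul(2, Y), -1) = Add(-1, Mul(2, Y)))
Function('K')(M) = Add(3, Mul(3, M)) (Function('K')(M) = Add(M, Add(-1, Mul(2, Add(M, Mul(-1, -2))))) = Add(M, Add(-1, Mul(2, Add(M, 2)))) = Add(M, Add(-1, Mul(2, Add(2, M)))) = Add(M, Add(-1, Add(4, Mul(2, M)))) = Add(M, Add(3, Mul(2, M))) = Add(3, Mul(3, M)))
Mul(Mul(Function('K')(-5), Function('o')(0)), 0) = Mul(Mul(Add(3, Mul(3, -5)), Mul(-2, 0)), 0) = Mul(Mul(Add(3, -15), 0), 0) = Mul(Mul(-12, 0), 0) = Mul(0, 0) = 0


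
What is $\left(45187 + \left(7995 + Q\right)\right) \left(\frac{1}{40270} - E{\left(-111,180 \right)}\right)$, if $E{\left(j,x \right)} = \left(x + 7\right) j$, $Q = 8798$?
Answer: $\frac{5180811455418}{4027} \approx 1.2865 \cdot 10^{9}$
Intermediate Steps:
$E{\left(j,x \right)} = j \left(7 + x\right)$ ($E{\left(j,x \right)} = \left(7 + x\right) j = j \left(7 + x\right)$)
$\left(45187 + \left(7995 + Q\right)\right) \left(\frac{1}{40270} - E{\left(-111,180 \right)}\right) = \left(45187 + \left(7995 + 8798\right)\right) \left(\frac{1}{40270} - - 111 \left(7 + 180\right)\right) = \left(45187 + 16793\right) \left(\frac{1}{40270} - \left(-111\right) 187\right) = 61980 \left(\frac{1}{40270} - -20757\right) = 61980 \left(\frac{1}{40270} + 20757\right) = 61980 \cdot \frac{835884391}{40270} = \frac{5180811455418}{4027}$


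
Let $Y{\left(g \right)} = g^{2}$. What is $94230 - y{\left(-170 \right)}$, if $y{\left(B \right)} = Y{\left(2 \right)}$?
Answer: $94226$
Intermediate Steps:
$y{\left(B \right)} = 4$ ($y{\left(B \right)} = 2^{2} = 4$)
$94230 - y{\left(-170 \right)} = 94230 - 4 = 94226$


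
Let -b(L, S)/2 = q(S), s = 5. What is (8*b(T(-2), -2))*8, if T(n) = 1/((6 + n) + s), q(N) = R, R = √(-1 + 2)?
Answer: -128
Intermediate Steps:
R = 1 (R = √1 = 1)
q(N) = 1
T(n) = 1/(11 + n) (T(n) = 1/((6 + n) + 5) = 1/(11 + n))
b(L, S) = -2 (b(L, S) = -2*1 = -2)
(8*b(T(-2), -2))*8 = (8*(-2))*8 = -16*8 = -128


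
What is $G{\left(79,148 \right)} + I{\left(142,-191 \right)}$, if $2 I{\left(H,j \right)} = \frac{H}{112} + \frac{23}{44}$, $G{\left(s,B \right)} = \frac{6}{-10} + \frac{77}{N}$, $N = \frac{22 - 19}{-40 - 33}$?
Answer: $- \frac{34619903}{18480} \approx -1873.4$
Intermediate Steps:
$N = - \frac{3}{73}$ ($N = \frac{3}{-73} = 3 \left(- \frac{1}{73}\right) = - \frac{3}{73} \approx -0.041096$)
$G{\left(s,B \right)} = - \frac{28114}{15}$ ($G{\left(s,B \right)} = \frac{6}{-10} + \frac{77}{- \frac{3}{73}} = 6 \left(- \frac{1}{10}\right) + 77 \left(- \frac{73}{3}\right) = - \frac{3}{5} - \frac{5621}{3} = - \frac{28114}{15}$)
$I{\left(H,j \right)} = \frac{23}{88} + \frac{H}{224}$ ($I{\left(H,j \right)} = \frac{\frac{H}{112} + \frac{23}{44}}{2} = \frac{\frac{23}{44} + \frac{H}{112}}{2} = \frac{23}{88} + \frac{H}{224}$)
$G{\left(79,148 \right)} + I{\left(142,-191 \right)} = - \frac{28114}{15} + \left(\frac{23}{88} + \frac{1}{224} \cdot 142\right) = - \frac{28114}{15} + \left(\frac{23}{88} + \frac{71}{112}\right) = - \frac{28114}{15} + \frac{1103}{1232} = - \frac{34619903}{18480}$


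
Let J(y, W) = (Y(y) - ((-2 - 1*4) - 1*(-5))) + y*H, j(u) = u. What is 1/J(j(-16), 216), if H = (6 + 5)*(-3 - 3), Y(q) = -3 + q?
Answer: 1/1038 ≈ 0.00096339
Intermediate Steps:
H = -66 (H = 11*(-6) = -66)
J(y, W) = -2 - 65*y (J(y, W) = ((-3 + y) - ((-2 - 1*4) - 1*(-5))) + y*(-66) = ((-3 + y) - ((-2 - 4) + 5)) - 66*y = ((-3 + y) - (-6 + 5)) - 66*y = ((-3 + y) - 1*(-1)) - 66*y = ((-3 + y) + 1) - 66*y = (-2 + y) - 66*y = -2 - 65*y)
1/J(j(-16), 216) = 1/(-2 - 65*(-16)) = 1/(-2 + 1040) = 1/1038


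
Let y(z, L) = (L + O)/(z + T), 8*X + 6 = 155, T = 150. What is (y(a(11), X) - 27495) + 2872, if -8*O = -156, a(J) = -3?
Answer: -28956343/1176 ≈ -24623.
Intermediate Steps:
X = 149/8 (X = -¾ + (⅛)*155 = -¾ + 155/8 = 149/8 ≈ 18.625)
O = 39/2 (O = -⅛*(-156) = 39/2 ≈ 19.500)
y(z, L) = (39/2 + L)/(150 + z) (y(z, L) = (L + 39/2)/(z + 150) = (39/2 + L)/(150 + z))
(y(a(11), X) - 27495) + 2872 = ((39/2 + 149/8)/(150 - 3) - 27495) + 2872 = ((305/8)/147 - 27495) + 2872 = ((1/147)*(305/8) - 27495) + 2872 = (305/1176 - 27495) + 2872 = -32333815/1176 + 2872 = -28956343/1176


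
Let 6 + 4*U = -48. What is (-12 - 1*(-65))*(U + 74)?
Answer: 6413/2 ≈ 3206.5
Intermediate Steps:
U = -27/2 (U = -3/2 + (¼)*(-48) = -3/2 - 12 = -27/2 ≈ -13.500)
(-12 - 1*(-65))*(U + 74) = (-12 - 1*(-65))*(-27/2 + 74) = (-12 + 65)*(121/2) = 53*(121/2) = 6413/2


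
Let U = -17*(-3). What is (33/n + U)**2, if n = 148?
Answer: 57471561/21904 ≈ 2623.8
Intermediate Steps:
U = 51
(33/n + U)**2 = (33/148 + 51)**2 = (7581/148)**2 = 57471561/21904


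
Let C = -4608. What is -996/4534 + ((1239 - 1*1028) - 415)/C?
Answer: -152693/870528 ≈ -0.17540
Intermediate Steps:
-996/4534 + ((1239 - 1*1028) - 415)/C = -996/4534 + ((1239 - 1*1028) - 415)/(-4608) = -996*1/4534 + ((1239 - 1028) - 415)*(-1/4608) = -498/2267 + (211 - 415)*(-1/4608) = -498/2267 - 204*(-1/4608) = -498/2267 + 17/384 = -152693/870528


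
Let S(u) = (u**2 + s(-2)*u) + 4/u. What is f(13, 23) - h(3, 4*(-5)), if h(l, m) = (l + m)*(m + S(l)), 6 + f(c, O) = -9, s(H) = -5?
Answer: -1303/3 ≈ -434.33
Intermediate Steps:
S(u) = u**2 - 5*u + 4/u (S(u) = (u**2 - 5*u) + 4/u = u**2 - 5*u + 4/u)
f(c, O) = -15 (f(c, O) = -6 - 9 = -15)
h(l, m) = (l + m)*(m + (4 + l**2*(-5 + l))/l)
f(13, 23) - h(3, 4*(-5)) = -15 - (3*(4 + (4*(-5))**2 + 3*(4*(-5)) + 3**2*(-5 + 3)) + (4*(-5))*(4 + 3**2*(-5 + 3)))/3 = -15 - (3*(4 + (-20)**2 + 3*(-20) + 9*(-2)) - 20*(4 + 9*(-2)))/3 = -15 - (3*(4 + 400 - 60 - 18) - 20*(4 - 18))/3 = -15 - (3*326 - 20*(-14))/3 = -15 - (978 + 280)/3 = -15 - 1258/3 = -1303/3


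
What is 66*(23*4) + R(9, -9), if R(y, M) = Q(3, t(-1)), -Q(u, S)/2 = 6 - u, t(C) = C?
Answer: 6066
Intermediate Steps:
Q(u, S) = -12 + 2*u (Q(u, S) = -2*(6 - u) = -12 + 2*u)
R(y, M) = -6 (R(y, M) = -12 + 2*3 = -12 + 6 = -6)
66*(23*4) + R(9, -9) = 66*(23*4) - 6 = 66*92 - 6 = 6072 - 6 = 6066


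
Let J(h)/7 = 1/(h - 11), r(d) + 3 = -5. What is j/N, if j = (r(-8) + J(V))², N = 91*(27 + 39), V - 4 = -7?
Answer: 289/24024 ≈ 0.012030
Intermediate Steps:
V = -3 (V = 4 - 7 = -3)
r(d) = -8 (r(d) = -3 - 5 = -8)
J(h) = 7/(-11 + h) (J(h) = 7/(h - 11) = 7/(-11 + h))
N = 6006 (N = 91*66 = 6006)
j = 289/4 (j = (-8 + 7/(-11 - 3))² = (-8 + 7/(-14))² = (-8 + 7*(-1/14))² = (-8 - ½)² = (-17/2)² = 289/4 ≈ 72.250)
j/N = (289/4)/6006 = (289/4)*(1/6006) = 289/24024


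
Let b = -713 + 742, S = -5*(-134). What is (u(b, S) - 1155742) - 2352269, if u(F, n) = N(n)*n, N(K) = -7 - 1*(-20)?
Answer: -3499301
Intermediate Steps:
S = 670
N(K) = 13 (N(K) = -7 + 20 = 13)
b = 29
u(F, n) = 13*n
(u(b, S) - 1155742) - 2352269 = (13*670 - 1155742) - 2352269 = (8710 - 1155742) - 2352269 = -1147032 - 2352269 = -3499301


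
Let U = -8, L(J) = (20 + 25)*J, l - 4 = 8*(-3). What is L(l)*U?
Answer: 7200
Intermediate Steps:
l = -20 (l = 4 + 8*(-3) = 4 - 24 = -20)
L(J) = 45*J
L(l)*U = (45*(-20))*(-8) = -900*(-8) = 7200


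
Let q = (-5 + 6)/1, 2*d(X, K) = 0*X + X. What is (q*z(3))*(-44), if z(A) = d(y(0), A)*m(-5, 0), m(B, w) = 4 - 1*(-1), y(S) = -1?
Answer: 110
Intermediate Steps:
m(B, w) = 5 (m(B, w) = 4 + 1 = 5)
d(X, K) = X/2 (d(X, K) = (0*X + X)/2 = (0 + X)/2 = X/2)
z(A) = -5/2 (z(A) = ((½)*(-1))*5 = -½*5 = -5/2)
q = 1 (q = 1*1 = 1)
(q*z(3))*(-44) = (1*(-5/2))*(-44) = -5/2*(-44) = 110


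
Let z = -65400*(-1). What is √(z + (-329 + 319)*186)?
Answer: 6*√1765 ≈ 252.07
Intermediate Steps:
z = 65400 (z = -13080*(-5) = 65400)
√(z + (-329 + 319)*186) = √(65400 + (-329 + 319)*186) = √(65400 - 10*186) = √(65400 - 1860) = √63540 = 6*√1765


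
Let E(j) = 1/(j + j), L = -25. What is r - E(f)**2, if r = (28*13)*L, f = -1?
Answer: -36401/4 ≈ -9100.3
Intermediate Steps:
E(j) = 1/(2*j)
r = -9100 (r = (28*13)*(-25) = 364*(-25) = -9100)
r - E(f)**2 = -9100 - ((1/2)/(-1))**2 = -9100 - ((1/2)*(-1))**2 = -9100 - (-1/2)**2 = -9100 - 1*1/4 = -9100 - 1/4 = -36401/4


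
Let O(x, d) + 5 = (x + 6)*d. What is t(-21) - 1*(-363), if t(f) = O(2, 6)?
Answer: 406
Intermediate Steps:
O(x, d) = -5 + d*(6 + x) (O(x, d) = -5 + (x + 6)*d = -5 + (6 + x)*d = -5 + d*(6 + x))
t(f) = 43 (t(f) = -5 + 6*6 + 6*2 = -5 + 36 + 12 = 43)
t(-21) - 1*(-363) = 43 - 1*(-363) = 43 + 363 = 406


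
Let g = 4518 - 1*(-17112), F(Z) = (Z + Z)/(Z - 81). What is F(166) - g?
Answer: -1838218/85 ≈ -21626.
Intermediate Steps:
F(Z) = 2*Z/(-81 + Z) (F(Z) = (2*Z)/(-81 + Z) = 2*Z/(-81 + Z))
g = 21630 (g = 4518 + 17112 = 21630)
F(166) - g = 2*166/(-81 + 166) - 1*21630 = 2*166/85 - 21630 = 2*166*(1/85) - 21630 = 332/85 - 21630 = -1838218/85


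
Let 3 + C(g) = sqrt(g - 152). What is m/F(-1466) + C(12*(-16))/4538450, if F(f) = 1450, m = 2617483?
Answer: 23758631434/13161505 + I*sqrt(86)/2269225 ≈ 1805.2 + 4.0867e-6*I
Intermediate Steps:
C(g) = -3 + sqrt(-152 + g) (C(g) = -3 + sqrt(g - 152) = -3 + sqrt(-152 + g))
m/F(-1466) + C(12*(-16))/4538450 = 2617483/1450 + (-3 + sqrt(-152 + 12*(-16)))/4538450 = 2617483*(1/1450) + (-3 + sqrt(-152 - 192))*(1/4538450) = 2617483/1450 + (-3 + sqrt(-344))*(1/4538450) = 2617483/1450 + (-3 + 2*I*sqrt(86))*(1/4538450) = 2617483/1450 + (-3/4538450 + I*sqrt(86)/2269225) = 23758631434/13161505 + I*sqrt(86)/2269225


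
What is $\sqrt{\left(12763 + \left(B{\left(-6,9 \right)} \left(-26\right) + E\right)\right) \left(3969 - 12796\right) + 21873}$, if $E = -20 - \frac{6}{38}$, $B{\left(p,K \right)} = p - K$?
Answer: $\frac{i \sqrt{41840522459}}{19} \approx 10766.0 i$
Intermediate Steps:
$E = - \frac{383}{19}$ ($E = -20 - 6 \cdot \frac{1}{38} = -20 - \frac{3}{19} = - \frac{383}{19} \approx -20.158$)
$\sqrt{\left(12763 + \left(B{\left(-6,9 \right)} \left(-26\right) + E\right)\right) \left(3969 - 12796\right) + 21873} = \sqrt{\left(12763 - \left(\frac{383}{19} - \left(-6 - 9\right) \left(-26\right)\right)\right) \left(3969 - 12796\right) + 21873} = \sqrt{\left(12763 - \left(\frac{383}{19} - \left(-6 - 9\right) \left(-26\right)\right)\right) \left(-8827\right) + 21873} = \sqrt{\left(12763 - - \frac{7027}{19}\right) \left(-8827\right) + 21873} = \sqrt{\left(12763 + \left(390 - \frac{383}{19}\right)\right) \left(-8827\right) + 21873} = \sqrt{\left(12763 + \frac{7027}{19}\right) \left(-8827\right) + 21873} = \sqrt{\frac{249524}{19} \left(-8827\right) + 21873} = \sqrt{- \frac{2202548348}{19} + 21873} = \sqrt{- \frac{2202132761}{19}} = \frac{i \sqrt{41840522459}}{19}$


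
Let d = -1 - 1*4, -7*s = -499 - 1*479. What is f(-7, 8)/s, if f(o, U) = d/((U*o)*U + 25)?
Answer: 35/413694 ≈ 8.4604e-5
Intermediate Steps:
s = 978/7 (s = -(-499 - 1*479)/7 = -(-499 - 479)/7 = -⅐*(-978) = 978/7 ≈ 139.71)
d = -5 (d = -1 - 4 = -5)
f(o, U) = -5/(25 + o*U²) (f(o, U) = -5/((U*o)*U + 25) = -5/(o*U² + 25) = -5/(25 + o*U²))
f(-7, 8)/s = (-5/(25 - 7*8²))/(978/7) = -5/(25 - 7*64)*(7/978) = -5/(25 - 448)*(7/978) = -5/(-423)*(7/978) = -5*(-1/423)*(7/978) = (5/423)*(7/978) = 35/413694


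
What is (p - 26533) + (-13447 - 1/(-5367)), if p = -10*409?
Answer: -236523689/5367 ≈ -44070.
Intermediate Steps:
p = -4090 (p = -1*4090 = -4090)
(p - 26533) + (-13447 - 1/(-5367)) = (-4090 - 26533) + (-13447 - 1/(-5367)) = -30623 + (-13447 - 1*(-1/5367)) = -30623 + (-13447 + 1/5367) = -30623 - 72170048/5367 = -236523689/5367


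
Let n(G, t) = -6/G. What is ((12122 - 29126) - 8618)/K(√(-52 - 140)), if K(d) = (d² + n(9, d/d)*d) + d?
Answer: 12811*√3/(4*(-I + 24*√3)) ≈ 133.37 + 3.2084*I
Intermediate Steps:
K(d) = d² + d/3 (K(d) = (d² + (-6/9)*d) + d = (d² + (-6*⅑)*d) + d = (d² - 2*d/3) + d = d² + d/3)
((12122 - 29126) - 8618)/K(√(-52 - 140)) = ((12122 - 29126) - 8618)/((√(-52 - 140)*(⅓ + √(-52 - 140)))) = (-17004 - 8618)/((√(-192)*(⅓ + √(-192)))) = -25622*(-I*√3/(24*(⅓ + 8*I*√3))) = -(-12811)*I*√3/(12*(⅓ + 8*I*√3)) = 12811*I*√3/(12*(⅓ + 8*I*√3))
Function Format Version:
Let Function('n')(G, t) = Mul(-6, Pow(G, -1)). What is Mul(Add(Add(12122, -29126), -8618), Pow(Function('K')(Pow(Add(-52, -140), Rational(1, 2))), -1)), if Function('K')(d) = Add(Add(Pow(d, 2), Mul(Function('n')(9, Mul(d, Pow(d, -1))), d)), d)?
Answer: Mul(Rational(12811, 4), Pow(3, Rational(1, 2)), Pow(Add(Mul(-1, I), Mul(24, Pow(3, Rational(1, 2)))), -1)) ≈ Add(133.37, Mul(3.2084, I))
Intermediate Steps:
Function('K')(d) = Add(Pow(d, 2), Mul(Rational(1, 3), d)) (Function('K')(d) = Add(Add(Pow(d, 2), Mul(Mul(-6, Pow(9, -1)), d)), d) = Add(Add(Pow(d, 2), Mul(Mul(-6, Rational(1, 9)), d)), d) = Add(Add(Pow(d, 2), Mul(Rational(-2, 3), d)), d) = Add(Pow(d, 2), Mul(Rational(1, 3), d)))
Mul(Add(Add(12122, -29126), -8618), Pow(Function('K')(Pow(Add(-52, -140), Rational(1, 2))), -1)) = Mul(Add(Add(12122, -29126), -8618), Pow(Mul(Pow(Add(-52, -140), Rational(1, 2)), Add(Rational(1, 3), Pow(Add(-52, -140), Rational(1, 2)))), -1)) = Mul(Add(-17004, -8618), Pow(Mul(Pow(-192, Rational(1, 2)), Add(Rational(1, 3), Pow(-192, Rational(1, 2)))), -1)) = Mul(-25622, Pow(Mul(Mul(8, I, Pow(3, Rational(1, 2))), Add(Rational(1, 3), Mul(8, I, Pow(3, Rational(1, 2))))), -1)) = Mul(-25622, Pow(Mul(8, I, Pow(3, Rational(1, 2)), Add(Rational(1, 3), Mul(8, I, Pow(3, Rational(1, 2))))), -1)) = Mul(-25622, Mul(Rational(-1, 24), I, Pow(3, Rational(1, 2)), Pow(Add(Rational(1, 3), Mul(8, I, Pow(3, Rational(1, 2)))), -1))) = Mul(Rational(12811, 12), I, Pow(3, Rational(1, 2)), Pow(Add(Rational(1, 3), Mul(8, I, Pow(3, Rational(1, 2)))), -1))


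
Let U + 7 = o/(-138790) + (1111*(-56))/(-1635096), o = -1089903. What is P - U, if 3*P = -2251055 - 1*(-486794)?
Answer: -16682213768352691/28366871730 ≈ -5.8809e+5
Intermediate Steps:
P = -588087 (P = (-2251055 - 1*(-486794))/3 = (-2251055 + 486794)/3 = (⅓)*(-1764261) = -588087)
U = 25273272181/28366871730 (U = -7 + (-1089903/(-138790) + (1111*(-56))/(-1635096)) = -7 + (-1089903*(-1/138790) - 62216*(-1/1635096)) = -7 + (1089903/138790 + 7777/204387) = -7 + 223841374291/28366871730 = 25273272181/28366871730 ≈ 0.89094)
P - U = -588087 - 1*25273272181/28366871730 = -588087 - 25273272181/28366871730 = -16682213768352691/28366871730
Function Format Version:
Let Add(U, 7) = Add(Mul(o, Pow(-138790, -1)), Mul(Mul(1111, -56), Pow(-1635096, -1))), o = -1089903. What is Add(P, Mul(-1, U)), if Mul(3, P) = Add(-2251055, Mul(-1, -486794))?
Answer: Rational(-16682213768352691, 28366871730) ≈ -5.8809e+5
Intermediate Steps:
P = -588087 (P = Mul(Rational(1, 3), Add(-2251055, Mul(-1, -486794))) = Mul(Rational(1, 3), Add(-2251055, 486794)) = Mul(Rational(1, 3), -1764261) = -588087)
U = Rational(25273272181, 28366871730) (U = Add(-7, Add(Mul(-1089903, Pow(-138790, -1)), Mul(Mul(1111, -56), Pow(-1635096, -1)))) = Add(-7, Add(Mul(-1089903, Rational(-1, 138790)), Mul(-62216, Rational(-1, 1635096)))) = Add(-7, Add(Rational(1089903, 138790), Rational(7777, 204387))) = Add(-7, Rational(223841374291, 28366871730)) = Rational(25273272181, 28366871730) ≈ 0.89094)
Add(P, Mul(-1, U)) = Add(-588087, Mul(-1, Rational(25273272181, 28366871730))) = Add(-588087, Rational(-25273272181, 28366871730)) = Rational(-16682213768352691, 28366871730)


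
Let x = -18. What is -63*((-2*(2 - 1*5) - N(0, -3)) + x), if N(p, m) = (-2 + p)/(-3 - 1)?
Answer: 1575/2 ≈ 787.50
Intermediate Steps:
N(p, m) = 1/2 - p/4 (N(p, m) = (-2 + p)/(-4) = (-2 + p)*(-1/4) = 1/2 - p/4)
-63*((-2*(2 - 1*5) - N(0, -3)) + x) = -63*((-2*(2 - 1*5) - (1/2 - 1/4*0)) - 18) = -63*((-2*(2 - 5) - (1/2 + 0)) - 18) = -63*((-2*(-3) - 1*1/2) - 18) = -63*((6 - 1/2) - 18) = -63*(11/2 - 18) = -63*(-25/2) = 1575/2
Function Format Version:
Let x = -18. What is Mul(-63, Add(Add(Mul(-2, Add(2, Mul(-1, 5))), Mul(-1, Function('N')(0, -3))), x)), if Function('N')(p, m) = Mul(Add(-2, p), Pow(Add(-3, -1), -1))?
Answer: Rational(1575, 2) ≈ 787.50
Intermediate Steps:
Function('N')(p, m) = Add(Rational(1, 2), Mul(Rational(-1, 4), p)) (Function('N')(p, m) = Mul(Add(-2, p), Pow(-4, -1)) = Mul(Add(-2, p), Rational(-1, 4)) = Add(Rational(1, 2), Mul(Rational(-1, 4), p)))
Mul(-63, Add(Add(Mul(-2, Add(2, Mul(-1, 5))), Mul(-1, Function('N')(0, -3))), x)) = Mul(-63, Add(Add(Mul(-2, Add(2, Mul(-1, 5))), Mul(-1, Add(Rational(1, 2), Mul(Rational(-1, 4), 0)))), -18)) = Mul(-63, Add(Add(Mul(-2, Add(2, -5)), Mul(-1, Add(Rational(1, 2), 0))), -18)) = Mul(-63, Add(Add(Mul(-2, -3), Mul(-1, Rational(1, 2))), -18)) = Mul(-63, Add(Add(6, Rational(-1, 2)), -18)) = Mul(-63, Add(Rational(11, 2), -18)) = Mul(-63, Rational(-25, 2)) = Rational(1575, 2)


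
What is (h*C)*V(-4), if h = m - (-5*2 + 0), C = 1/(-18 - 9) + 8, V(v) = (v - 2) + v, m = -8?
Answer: -4300/27 ≈ -159.26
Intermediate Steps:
V(v) = -2 + 2*v (V(v) = (-2 + v) + v = -2 + 2*v)
C = 215/27 (C = 1/(-27) + 8 = -1/27 + 8 = 215/27 ≈ 7.9630)
h = 2 (h = -8 - (-5*2 + 0) = -8 - (-10 + 0) = -8 - 1*(-10) = -8 + 10 = 2)
(h*C)*V(-4) = (2*(215/27))*(-2 + 2*(-4)) = 430*(-2 - 8)/27 = (430/27)*(-10) = -4300/27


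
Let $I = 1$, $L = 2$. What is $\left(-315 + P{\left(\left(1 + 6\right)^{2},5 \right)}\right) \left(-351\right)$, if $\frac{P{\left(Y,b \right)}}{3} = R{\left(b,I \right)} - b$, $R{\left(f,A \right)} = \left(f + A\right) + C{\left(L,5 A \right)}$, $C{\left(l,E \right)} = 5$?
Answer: $104247$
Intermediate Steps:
$R{\left(f,A \right)} = 5 + A + f$ ($R{\left(f,A \right)} = \left(f + A\right) + 5 = \left(A + f\right) + 5 = 5 + A + f$)
$P{\left(Y,b \right)} = 18$ ($P{\left(Y,b \right)} = 3 \left(\left(5 + 1 + b\right) - b\right) = 3 \left(\left(6 + b\right) - b\right) = 3 \cdot 6 = 18$)
$\left(-315 + P{\left(\left(1 + 6\right)^{2},5 \right)}\right) \left(-351\right) = \left(-315 + 18\right) \left(-351\right) = \left(-297\right) \left(-351\right) = 104247$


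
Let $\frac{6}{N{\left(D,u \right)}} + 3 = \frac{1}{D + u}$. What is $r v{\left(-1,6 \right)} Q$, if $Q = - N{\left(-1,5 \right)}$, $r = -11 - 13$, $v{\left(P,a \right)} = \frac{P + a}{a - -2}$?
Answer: $- \frac{360}{11} \approx -32.727$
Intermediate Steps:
$N{\left(D,u \right)} = \frac{6}{-3 + \frac{1}{D + u}}$
$v{\left(P,a \right)} = \frac{P + a}{2 + a}$ ($v{\left(P,a \right)} = \frac{P + a}{a + \left(-2 + 4\right)} = \frac{P + a}{a + 2} = \frac{P + a}{2 + a}$)
$r = -24$
$Q = \frac{24}{11}$ ($Q = - \frac{6 \left(\left(-1\right) \left(-1\right) - 5\right)}{-1 + 3 \left(-1\right) + 3 \cdot 5} = - \frac{6 \left(1 - 5\right)}{-1 - 3 + 15} = - \frac{6 \left(-4\right)}{11} = \left(-1\right) \left(- \frac{24}{11}\right) = \frac{24}{11} \approx 2.1818$)
$r v{\left(-1,6 \right)} Q = - 24 \frac{-1 + 6}{2 + 6} \cdot \frac{24}{11} = - 24 \cdot \frac{1}{8} \cdot 5 \cdot \frac{24}{11} = \left(-24\right) \frac{5}{8} \cdot \frac{24}{11} = \left(-15\right) \frac{24}{11} = - \frac{360}{11}$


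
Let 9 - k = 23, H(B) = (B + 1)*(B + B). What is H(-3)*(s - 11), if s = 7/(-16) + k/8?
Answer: -633/4 ≈ -158.25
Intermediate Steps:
H(B) = 2*B*(1 + B) (H(B) = (1 + B)*(2*B) = 2*B*(1 + B))
k = -14 (k = 9 - 1*23 = 9 - 23 = -14)
s = -35/16 (s = 7/(-16) - 14/8 = 7*(-1/16) - 14*⅛ = -7/16 - 7/4 = -35/16 ≈ -2.1875)
H(-3)*(s - 11) = (2*(-3)*(1 - 3))*(-35/16 - 11) = (2*(-3)*(-2))*(-211/16) = 12*(-211/16) = -633/4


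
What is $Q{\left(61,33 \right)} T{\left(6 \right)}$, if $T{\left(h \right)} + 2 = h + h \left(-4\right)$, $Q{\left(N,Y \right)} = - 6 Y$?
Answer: $3960$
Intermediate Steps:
$T{\left(h \right)} = -2 - 3 h$ ($T{\left(h \right)} = -2 + \left(h + h \left(-4\right)\right) = -2 + \left(h - 4 h\right) = -2 - 3 h$)
$Q{\left(61,33 \right)} T{\left(6 \right)} = \left(-6\right) 33 \left(-2 - 18\right) = - 198 \left(-2 - 18\right) = \left(-198\right) \left(-20\right) = 3960$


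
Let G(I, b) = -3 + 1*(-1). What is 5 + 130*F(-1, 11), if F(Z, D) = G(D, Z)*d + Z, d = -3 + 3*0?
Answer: 1435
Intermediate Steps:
G(I, b) = -4 (G(I, b) = -3 - 1 = -4)
d = -3 (d = -3 + 0 = -3)
F(Z, D) = 12 + Z (F(Z, D) = -4*(-3) + Z = 12 + Z)
5 + 130*F(-1, 11) = 5 + 130*(12 - 1) = 5 + 130*11 = 5 + 1430 = 1435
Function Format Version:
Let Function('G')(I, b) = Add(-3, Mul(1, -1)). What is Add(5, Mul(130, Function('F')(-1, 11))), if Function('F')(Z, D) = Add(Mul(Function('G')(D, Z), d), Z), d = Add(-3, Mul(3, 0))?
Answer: 1435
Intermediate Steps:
Function('G')(I, b) = -4 (Function('G')(I, b) = Add(-3, -1) = -4)
d = -3 (d = Add(-3, 0) = -3)
Function('F')(Z, D) = Add(12, Z) (Function('F')(Z, D) = Add(Mul(-4, -3), Z) = Add(12, Z))
Add(5, Mul(130, Function('F')(-1, 11))) = Add(5, Mul(130, Add(12, -1))) = Add(5, Mul(130, 11)) = Add(5, 1430) = 1435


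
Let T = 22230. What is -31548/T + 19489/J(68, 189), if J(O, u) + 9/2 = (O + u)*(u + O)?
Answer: -550110472/489389745 ≈ -1.1241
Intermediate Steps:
J(O, u) = -9/2 + (O + u)² (J(O, u) = -9/2 + (O + u)*(u + O) = -9/2 + (O + u)*(O + u) = -9/2 + (O + u)²)
-31548/T + 19489/J(68, 189) = -31548/22230 + 19489/(-9/2 + (68 + 189)²) = -31548*1/22230 + 19489/(-9/2 + 257²) = -5258/3705 + 19489/(-9/2 + 66049) = -5258/3705 + 19489/(132089/2) = -5258/3705 + 19489*(2/132089) = -5258/3705 + 38978/132089 = -550110472/489389745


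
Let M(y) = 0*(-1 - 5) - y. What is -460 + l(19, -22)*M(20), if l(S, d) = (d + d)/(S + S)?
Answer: -8300/19 ≈ -436.84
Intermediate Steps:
l(S, d) = d/S (l(S, d) = (2*d)/((2*S)) = (2*d)*(1/(2*S)) = d/S)
M(y) = -y (M(y) = 0*(-6) - y = 0 - y = -y)
-460 + l(19, -22)*M(20) = -460 + (-22/19)*(-1*20) = -460 - 22*1/19*(-20) = -460 - 22/19*(-20) = -460 + 440/19 = -8300/19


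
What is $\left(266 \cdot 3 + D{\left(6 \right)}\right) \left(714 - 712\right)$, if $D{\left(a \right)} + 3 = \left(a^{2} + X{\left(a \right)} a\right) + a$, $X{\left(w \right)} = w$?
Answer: $1746$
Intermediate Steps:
$D{\left(a \right)} = -3 + a + 2 a^{2}$ ($D{\left(a \right)} = -3 + \left(\left(a^{2} + a a\right) + a\right) = -3 + \left(\left(a^{2} + a^{2}\right) + a\right) = -3 + \left(2 a^{2} + a\right) = -3 + \left(a + 2 a^{2}\right) = -3 + a + 2 a^{2}$)
$\left(266 \cdot 3 + D{\left(6 \right)}\right) \left(714 - 712\right) = \left(266 \cdot 3 + \left(-3 + 6 + 2 \cdot 6^{2}\right)\right) \left(714 - 712\right) = \left(798 + \left(-3 + 6 + 2 \cdot 36\right)\right) \left(714 - 712\right) = \left(798 + \left(-3 + 6 + 72\right)\right) 2 = \left(798 + 75\right) 2 = 873 \cdot 2 = 1746$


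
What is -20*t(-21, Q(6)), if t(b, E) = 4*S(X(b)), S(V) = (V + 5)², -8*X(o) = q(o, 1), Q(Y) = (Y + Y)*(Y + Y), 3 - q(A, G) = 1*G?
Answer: -1805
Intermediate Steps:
q(A, G) = 3 - G
Q(Y) = 4*Y² (Q(Y) = (2*Y)*(2*Y) = 4*Y²)
X(o) = -¼ (X(o) = -(3 - 1*1)/8 = -(3 - 1)/8 = -⅛*2 = -¼)
S(V) = (5 + V)²
t(b, E) = 361/4 (t(b, E) = 4*(5 - ¼)² = 4*(19/4)² = 4*(361/16) = 361/4)
-20*t(-21, Q(6)) = -20*361/4 = -1805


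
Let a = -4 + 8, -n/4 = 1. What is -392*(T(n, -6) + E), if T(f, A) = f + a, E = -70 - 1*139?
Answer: 81928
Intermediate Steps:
n = -4 (n = -4*1 = -4)
E = -209 (E = -70 - 139 = -209)
a = 4
T(f, A) = 4 + f (T(f, A) = f + 4 = 4 + f)
-392*(T(n, -6) + E) = -392*((4 - 4) - 209) = -392*(0 - 209) = -392*(-209) = 81928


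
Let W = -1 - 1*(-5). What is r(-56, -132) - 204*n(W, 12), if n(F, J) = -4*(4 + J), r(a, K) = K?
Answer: 12924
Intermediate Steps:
W = 4 (W = -1 + 5 = 4)
n(F, J) = -16 - 4*J
r(-56, -132) - 204*n(W, 12) = -132 - 204*(-16 - 4*12) = -132 - 204*(-16 - 48) = -132 - 204*(-64) = -132 - 1*(-13056) = -132 + 13056 = 12924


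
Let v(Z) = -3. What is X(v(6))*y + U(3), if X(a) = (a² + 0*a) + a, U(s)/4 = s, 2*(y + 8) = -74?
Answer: -258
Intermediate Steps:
y = -45 (y = -8 + (½)*(-74) = -8 - 37 = -45)
U(s) = 4*s
X(a) = a + a² (X(a) = (a² + 0) + a = a² + a = a + a²)
X(v(6))*y + U(3) = -3*(1 - 3)*(-45) + 4*3 = -3*(-2)*(-45) + 12 = 6*(-45) + 12 = -270 + 12 = -258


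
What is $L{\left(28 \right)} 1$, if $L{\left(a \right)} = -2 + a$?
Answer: $26$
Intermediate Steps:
$L{\left(28 \right)} 1 = \left(-2 + 28\right) 1 = 26 \cdot 1 = 26$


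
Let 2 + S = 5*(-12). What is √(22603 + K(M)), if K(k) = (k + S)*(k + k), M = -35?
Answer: √29393 ≈ 171.44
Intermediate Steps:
S = -62 (S = -2 + 5*(-12) = -2 - 60 = -62)
K(k) = 2*k*(-62 + k) (K(k) = (k - 62)*(k + k) = (-62 + k)*(2*k) = 2*k*(-62 + k))
√(22603 + K(M)) = √(22603 + 2*(-35)*(-62 - 35)) = √(22603 + 2*(-35)*(-97)) = √(22603 + 6790) = √29393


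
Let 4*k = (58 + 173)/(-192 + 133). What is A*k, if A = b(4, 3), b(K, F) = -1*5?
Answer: 1155/236 ≈ 4.8941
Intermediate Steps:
b(K, F) = -5
A = -5
k = -231/236 (k = ((58 + 173)/(-192 + 133))/4 = (231/(-59))/4 = (231*(-1/59))/4 = (¼)*(-231/59) = -231/236 ≈ -0.97881)
A*k = -5*(-231/236) = 1155/236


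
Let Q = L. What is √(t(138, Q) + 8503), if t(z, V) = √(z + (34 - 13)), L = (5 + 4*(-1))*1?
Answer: √(8503 + √159) ≈ 92.280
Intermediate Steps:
L = 1 (L = (5 - 4)*1 = 1*1 = 1)
Q = 1
t(z, V) = √(21 + z) (t(z, V) = √(z + 21) = √(21 + z))
√(t(138, Q) + 8503) = √(√(21 + 138) + 8503) = √(√159 + 8503) = √(8503 + √159)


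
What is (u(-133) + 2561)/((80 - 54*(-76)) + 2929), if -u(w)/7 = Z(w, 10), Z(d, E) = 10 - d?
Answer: 520/2371 ≈ 0.21932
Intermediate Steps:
u(w) = -70 + 7*w (u(w) = -7*(10 - w) = -70 + 7*w)
(u(-133) + 2561)/((80 - 54*(-76)) + 2929) = ((-70 + 7*(-133)) + 2561)/((80 - 54*(-76)) + 2929) = ((-70 - 931) + 2561)/((80 + 4104) + 2929) = (-1001 + 2561)/(4184 + 2929) = 1560/7113 = 1560*(1/7113) = 520/2371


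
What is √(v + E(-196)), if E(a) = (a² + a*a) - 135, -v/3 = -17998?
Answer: 109*√11 ≈ 361.51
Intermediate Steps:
v = 53994 (v = -3*(-17998) = 53994)
E(a) = -135 + 2*a² (E(a) = (a² + a²) - 135 = 2*a² - 135 = -135 + 2*a²)
√(v + E(-196)) = √(53994 + (-135 + 2*(-196)²)) = √(53994 + (-135 + 2*38416)) = √(53994 + (-135 + 76832)) = √(53994 + 76697) = √130691 = 109*√11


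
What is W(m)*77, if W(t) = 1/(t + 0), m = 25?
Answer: 77/25 ≈ 3.0800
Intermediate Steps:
W(t) = 1/t
W(m)*77 = 77/25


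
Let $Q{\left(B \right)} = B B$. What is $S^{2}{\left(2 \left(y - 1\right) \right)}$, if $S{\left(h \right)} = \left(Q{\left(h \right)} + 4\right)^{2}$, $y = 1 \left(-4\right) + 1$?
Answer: $21381376$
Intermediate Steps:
$Q{\left(B \right)} = B^{2}$
$y = -3$ ($y = -4 + 1 = -3$)
$S{\left(h \right)} = \left(4 + h^{2}\right)^{2}$ ($S{\left(h \right)} = \left(h^{2} + 4\right)^{2} = \left(4 + h^{2}\right)^{2}$)
$S^{2}{\left(2 \left(y - 1\right) \right)} = \left(\left(4 + \left(2 \left(-3 - 1\right)\right)^{2}\right)^{2}\right)^{2} = \left(\left(4 + \left(2 \left(-4\right)\right)^{2}\right)^{2}\right)^{2} = \left(\left(4 + \left(-8\right)^{2}\right)^{2}\right)^{2} = \left(\left(4 + 64\right)^{2}\right)^{2} = \left(68^{2}\right)^{2} = 4624^{2} = 21381376$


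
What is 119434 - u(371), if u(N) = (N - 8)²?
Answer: -12335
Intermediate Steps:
u(N) = (-8 + N)²
119434 - u(371) = 119434 - (-8 + 371)² = 119434 - 1*363² = 119434 - 1*131769 = 119434 - 131769 = -12335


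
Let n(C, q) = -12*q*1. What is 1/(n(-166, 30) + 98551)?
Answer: 1/98191 ≈ 1.0184e-5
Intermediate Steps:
n(C, q) = -12*q
1/(n(-166, 30) + 98551) = 1/(-12*30 + 98551) = 1/(-360 + 98551) = 1/98191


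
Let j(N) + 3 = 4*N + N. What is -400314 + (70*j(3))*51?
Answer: -357474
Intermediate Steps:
j(N) = -3 + 5*N (j(N) = -3 + (4*N + N) = -3 + 5*N)
-400314 + (70*j(3))*51 = -400314 + (70*(-3 + 5*3))*51 = -400314 + (70*(-3 + 15))*51 = -400314 + (70*12)*51 = -400314 + 840*51 = -400314 + 42840 = -357474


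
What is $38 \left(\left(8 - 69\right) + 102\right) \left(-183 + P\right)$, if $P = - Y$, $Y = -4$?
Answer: $-278882$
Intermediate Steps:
$P = 4$ ($P = \left(-1\right) \left(-4\right) = 4$)
$38 \left(\left(8 - 69\right) + 102\right) \left(-183 + P\right) = 38 \left(\left(8 - 69\right) + 102\right) \left(-183 + 4\right) = 38 \left(\left(8 - 69\right) + 102\right) \left(-179\right) = 38 \left(-61 + 102\right) \left(-179\right) = 38 \cdot 41 \left(-179\right) = 38 \left(-7339\right) = -278882$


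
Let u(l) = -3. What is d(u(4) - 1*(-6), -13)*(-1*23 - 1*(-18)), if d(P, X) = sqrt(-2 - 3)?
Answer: -5*I*sqrt(5) ≈ -11.18*I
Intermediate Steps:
d(P, X) = I*sqrt(5) (d(P, X) = sqrt(-5) = I*sqrt(5))
d(u(4) - 1*(-6), -13)*(-1*23 - 1*(-18)) = (I*sqrt(5))*(-1*23 - 1*(-18)) = (I*sqrt(5))*(-23 + 18) = (I*sqrt(5))*(-5) = -5*I*sqrt(5)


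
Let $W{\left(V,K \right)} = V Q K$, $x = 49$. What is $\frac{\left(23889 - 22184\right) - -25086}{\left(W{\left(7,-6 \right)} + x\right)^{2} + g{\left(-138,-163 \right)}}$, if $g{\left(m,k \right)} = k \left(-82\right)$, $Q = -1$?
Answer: $\frac{26791}{21647} \approx 1.2376$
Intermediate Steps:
$W{\left(V,K \right)} = - K V$ ($W{\left(V,K \right)} = V \left(-1\right) K = - V K = - K V$)
$g{\left(m,k \right)} = - 82 k$
$\frac{\left(23889 - 22184\right) - -25086}{\left(W{\left(7,-6 \right)} + x\right)^{2} + g{\left(-138,-163 \right)}} = \frac{\left(23889 - 22184\right) - -25086}{\left(\left(-1\right) \left(-6\right) 7 + 49\right)^{2} - -13366} = \frac{1705 + 25086}{\left(42 + 49\right)^{2} + 13366} = \frac{26791}{91^{2} + 13366} = \frac{26791}{8281 + 13366} = \frac{26791}{21647}$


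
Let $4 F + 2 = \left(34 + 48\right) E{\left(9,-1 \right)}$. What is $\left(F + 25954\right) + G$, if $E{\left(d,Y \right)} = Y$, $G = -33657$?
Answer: $-7724$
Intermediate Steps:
$F = -21$ ($F = - \frac{1}{2} + \frac{\left(34 + 48\right) \left(-1\right)}{4} = - \frac{1}{2} + \frac{82 \left(-1\right)}{4} = - \frac{1}{2} + \frac{1}{4} \left(-82\right) = - \frac{1}{2} - \frac{41}{2} = -21$)
$\left(F + 25954\right) + G = \left(-21 + 25954\right) - 33657 = 25933 - 33657 = -7724$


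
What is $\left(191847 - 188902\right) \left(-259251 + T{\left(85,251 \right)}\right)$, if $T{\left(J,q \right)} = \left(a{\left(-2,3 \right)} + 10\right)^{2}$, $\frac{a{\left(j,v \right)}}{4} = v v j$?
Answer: $-752173615$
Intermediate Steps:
$a{\left(j,v \right)} = 4 j v^{2}$ ($a{\left(j,v \right)} = 4 v v j = 4 v^{2} j = 4 j v^{2}$)
$T{\left(J,q \right)} = 3844$ ($T{\left(J,q \right)} = \left(4 \left(-2\right) 3^{2} + 10\right)^{2} = \left(4 \left(-2\right) 9 + 10\right)^{2} = \left(-72 + 10\right)^{2} = \left(-62\right)^{2} = 3844$)
$\left(191847 - 188902\right) \left(-259251 + T{\left(85,251 \right)}\right) = \left(191847 - 188902\right) \left(-259251 + 3844\right) = 2945 \left(-255407\right) = -752173615$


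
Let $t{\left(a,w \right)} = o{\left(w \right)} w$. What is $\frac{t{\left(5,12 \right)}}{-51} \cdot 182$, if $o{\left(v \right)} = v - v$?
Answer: $0$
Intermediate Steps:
$o{\left(v \right)} = 0$
$t{\left(a,w \right)} = 0$ ($t{\left(a,w \right)} = 0 w = 0$)
$\frac{t{\left(5,12 \right)}}{-51} \cdot 182 = \frac{0}{-51} \cdot 182 = 0 \left(- \frac{1}{51}\right) 182 = 0 \cdot 182 = 0$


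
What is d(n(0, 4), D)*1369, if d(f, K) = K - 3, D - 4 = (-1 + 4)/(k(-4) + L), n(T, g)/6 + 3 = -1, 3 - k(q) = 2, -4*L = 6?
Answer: -6845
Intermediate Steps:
L = -3/2 (L = -¼*6 = -3/2 ≈ -1.5000)
k(q) = 1 (k(q) = 3 - 1*2 = 3 - 2 = 1)
n(T, g) = -24 (n(T, g) = -18 + 6*(-1) = -18 - 6 = -24)
D = -2 (D = 4 + (-1 + 4)/(1 - 3/2) = 4 + 3/(-½) = 4 + 3*(-2) = 4 - 6 = -2)
d(f, K) = -3 + K
d(n(0, 4), D)*1369 = (-3 - 2)*1369 = -5*1369 = -6845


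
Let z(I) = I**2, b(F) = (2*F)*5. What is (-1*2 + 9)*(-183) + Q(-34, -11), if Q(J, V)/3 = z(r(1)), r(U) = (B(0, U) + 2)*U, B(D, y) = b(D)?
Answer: -1269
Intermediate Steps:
b(F) = 10*F
B(D, y) = 10*D
r(U) = 2*U (r(U) = (10*0 + 2)*U = (0 + 2)*U = 2*U)
Q(J, V) = 12 (Q(J, V) = 3*(2*1)**2 = 3*2**2 = 3*4 = 12)
(-1*2 + 9)*(-183) + Q(-34, -11) = (-1*2 + 9)*(-183) + 12 = (-2 + 9)*(-183) + 12 = 7*(-183) + 12 = -1281 + 12 = -1269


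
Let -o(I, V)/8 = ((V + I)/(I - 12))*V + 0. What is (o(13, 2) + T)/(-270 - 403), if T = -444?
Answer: 684/673 ≈ 1.0163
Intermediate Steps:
o(I, V) = -8*V*(I + V)/(-12 + I) (o(I, V) = -8*(((V + I)/(I - 12))*V + 0) = -8*(((I + V)/(-12 + I))*V + 0) = -8*(V*(I + V)/(-12 + I) + 0) = -8*V*(I + V)/(-12 + I))
(o(13, 2) + T)/(-270 - 403) = (-8*2*(13 + 2)/(-12 + 13) - 444)/(-270 - 403) = (-8*2*15/1 - 444)/(-673) = (-8*2*1*15 - 444)*(-1/673) = (-240 - 444)*(-1/673) = -684*(-1/673) = 684/673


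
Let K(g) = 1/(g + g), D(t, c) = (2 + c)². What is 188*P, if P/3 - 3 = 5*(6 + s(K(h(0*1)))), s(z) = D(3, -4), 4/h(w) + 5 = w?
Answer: 29892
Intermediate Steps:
h(w) = 4/(-5 + w)
K(g) = 1/(2*g)
s(z) = 4 (s(z) = (2 - 4)² = (-2)² = 4)
P = 159 (P = 9 + 3*(5*(6 + 4)) = 9 + 3*(5*10) = 9 + 3*50 = 9 + 150 = 159)
188*P = 188*159 = 29892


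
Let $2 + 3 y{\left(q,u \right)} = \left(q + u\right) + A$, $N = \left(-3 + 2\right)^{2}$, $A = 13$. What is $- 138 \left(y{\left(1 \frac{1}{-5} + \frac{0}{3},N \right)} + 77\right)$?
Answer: $- \frac{55844}{5} \approx -11169.0$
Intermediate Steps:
$N = 1$ ($N = \left(-1\right)^{2} = 1$)
$y{\left(q,u \right)} = \frac{11}{3} + \frac{q}{3} + \frac{u}{3}$ ($y{\left(q,u \right)} = - \frac{2}{3} + \frac{\left(q + u\right) + 13}{3} = - \frac{2}{3} + \frac{13 + q + u}{3} = - \frac{2}{3} + \left(\frac{13}{3} + \frac{q}{3} + \frac{u}{3}\right) = \frac{11}{3} + \frac{q}{3} + \frac{u}{3}$)
$- 138 \left(y{\left(1 \frac{1}{-5} + \frac{0}{3},N \right)} + 77\right) = - 138 \left(\left(\frac{11}{3} + \frac{1 \frac{1}{-5} + \frac{0}{3}}{3} + \frac{1}{3} \cdot 1\right) + 77\right) = - 138 \left(\left(\frac{11}{3} + \frac{1 \left(- \frac{1}{5}\right) + 0 \cdot \frac{1}{3}}{3} + \frac{1}{3}\right) + 77\right) = - 138 \left(\left(\frac{11}{3} + \frac{- \frac{1}{5} + 0}{3} + \frac{1}{3}\right) + 77\right) = - 138 \left(\left(\frac{11}{3} + \frac{1}{3} \left(- \frac{1}{5}\right) + \frac{1}{3}\right) + 77\right) = - 138 \left(\left(\frac{11}{3} - \frac{1}{15} + \frac{1}{3}\right) + 77\right) = - 138 \left(\frac{59}{15} + 77\right) = \left(-138\right) \frac{1214}{15} = - \frac{55844}{5}$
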